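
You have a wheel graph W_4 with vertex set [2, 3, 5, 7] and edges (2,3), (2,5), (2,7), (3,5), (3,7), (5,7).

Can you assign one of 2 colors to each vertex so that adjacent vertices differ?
No, G is not 2-colorable

The clique on vertices [2, 3, 5, 7] has size 4 > 2, so it alone needs 4 colors.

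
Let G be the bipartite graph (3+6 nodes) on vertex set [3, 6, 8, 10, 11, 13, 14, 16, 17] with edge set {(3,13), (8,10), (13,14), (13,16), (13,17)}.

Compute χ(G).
χ(G) = 2

Clique number ω(G) = 2 (lower bound: χ ≥ ω).
The graph is bipartite (no odd cycle), so 2 colors suffice: χ(G) = 2.
A valid 2-coloring: color 1: [6, 10, 11, 13]; color 2: [3, 8, 14, 16, 17].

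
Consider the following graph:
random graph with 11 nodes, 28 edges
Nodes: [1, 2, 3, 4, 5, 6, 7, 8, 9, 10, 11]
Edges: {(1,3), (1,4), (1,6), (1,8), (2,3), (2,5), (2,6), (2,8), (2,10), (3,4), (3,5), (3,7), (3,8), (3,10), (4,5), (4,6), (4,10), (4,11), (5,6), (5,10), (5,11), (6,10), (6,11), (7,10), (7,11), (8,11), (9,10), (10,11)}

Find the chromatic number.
χ(G) = 5

Clique number ω(G) = 5 (lower bound: χ ≥ ω).
The clique on [4, 5, 6, 10, 11] has size 5, forcing χ ≥ 5, and the coloring below uses 5 colors, so χ(G) = 5.
A valid 5-coloring: color 1: [8, 10]; color 2: [3, 6, 9]; color 3: [1, 5, 7]; color 4: [2, 4]; color 5: [11].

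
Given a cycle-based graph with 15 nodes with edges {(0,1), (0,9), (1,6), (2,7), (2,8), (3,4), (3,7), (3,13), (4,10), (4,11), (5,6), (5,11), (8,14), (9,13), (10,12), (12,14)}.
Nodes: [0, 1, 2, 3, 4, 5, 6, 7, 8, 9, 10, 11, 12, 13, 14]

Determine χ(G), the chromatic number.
Clique number ω(G) = 2 (lower bound: χ ≥ ω).
Odd cycle [0, 1, 6, 5, 11, 4, 3, 13, 9] needs 3 colors (χ ≥ 3).
The coloring below uses 3 colors, so χ(G) = 3.
A valid 3-coloring: color 1: [0, 4, 6, 7, 8, 12, 13]; color 2: [1, 2, 3, 5, 9, 10, 14]; color 3: [11].

χ(G) = 3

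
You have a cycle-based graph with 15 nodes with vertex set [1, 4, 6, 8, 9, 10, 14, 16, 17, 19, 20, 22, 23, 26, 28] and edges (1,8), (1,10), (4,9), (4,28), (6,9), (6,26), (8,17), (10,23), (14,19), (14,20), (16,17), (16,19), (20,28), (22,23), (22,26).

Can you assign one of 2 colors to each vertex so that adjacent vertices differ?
No, G is not 2-colorable

Odd cycle [4, 28, 20, 14, 19, 16, 17, 8, 1, 10, 23, 22, 26, 6, 9] needs 3 colors (χ ≥ 3).
Hence χ(G) ≥ 3 > 2, so no proper 2-coloring exists.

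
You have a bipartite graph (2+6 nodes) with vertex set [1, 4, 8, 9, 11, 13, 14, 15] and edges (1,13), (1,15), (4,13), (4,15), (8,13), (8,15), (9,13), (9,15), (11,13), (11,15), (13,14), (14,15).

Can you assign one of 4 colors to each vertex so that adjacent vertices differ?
A valid 4-coloring: color 1: [13, 15]; color 2: [1, 4, 8, 9, 11, 14].
(χ(G) = 2 ≤ 4.)

Yes, G is 4-colorable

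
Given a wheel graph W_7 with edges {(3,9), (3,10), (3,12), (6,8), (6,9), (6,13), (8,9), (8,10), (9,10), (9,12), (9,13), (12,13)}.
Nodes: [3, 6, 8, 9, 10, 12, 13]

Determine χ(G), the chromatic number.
χ(G) = 3

Clique number ω(G) = 3 (lower bound: χ ≥ ω).
The clique on [8, 9, 10] has size 3, forcing χ ≥ 3, and the coloring below uses 3 colors, so χ(G) = 3.
A valid 3-coloring: color 1: [9]; color 2: [3, 8, 13]; color 3: [6, 10, 12].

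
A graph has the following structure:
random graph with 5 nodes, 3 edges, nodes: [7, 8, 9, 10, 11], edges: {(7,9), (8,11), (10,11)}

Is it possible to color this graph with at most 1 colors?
Edge (7,9) forces its endpoints to differ, so 1 color is not enough.

No, G is not 1-colorable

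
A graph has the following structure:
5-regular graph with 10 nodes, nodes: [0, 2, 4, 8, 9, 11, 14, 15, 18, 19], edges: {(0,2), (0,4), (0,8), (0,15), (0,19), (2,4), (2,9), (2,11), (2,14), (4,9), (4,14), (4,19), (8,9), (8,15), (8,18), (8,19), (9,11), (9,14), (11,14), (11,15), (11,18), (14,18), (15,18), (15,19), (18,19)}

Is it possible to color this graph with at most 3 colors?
No, G is not 3-colorable

The clique on vertices [0, 8, 15, 19] has size 4 > 3, so it alone needs 4 colors.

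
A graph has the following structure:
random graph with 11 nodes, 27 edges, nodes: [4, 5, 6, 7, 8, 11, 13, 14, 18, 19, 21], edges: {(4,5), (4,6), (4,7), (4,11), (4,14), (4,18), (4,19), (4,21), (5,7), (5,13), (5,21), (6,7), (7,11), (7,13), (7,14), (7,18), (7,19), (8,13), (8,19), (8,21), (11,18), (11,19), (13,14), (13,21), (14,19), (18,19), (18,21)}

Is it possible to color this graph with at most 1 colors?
No, G is not 1-colorable

The clique on vertices [4, 7, 11, 18, 19] has size 5 > 1, so it alone needs 5 colors.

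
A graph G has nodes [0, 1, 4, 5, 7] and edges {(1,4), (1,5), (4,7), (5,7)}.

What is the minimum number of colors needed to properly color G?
χ(G) = 2

Clique number ω(G) = 2 (lower bound: χ ≥ ω).
The graph is bipartite (no odd cycle), so 2 colors suffice: χ(G) = 2.
A valid 2-coloring: color 1: [0, 1, 7]; color 2: [4, 5].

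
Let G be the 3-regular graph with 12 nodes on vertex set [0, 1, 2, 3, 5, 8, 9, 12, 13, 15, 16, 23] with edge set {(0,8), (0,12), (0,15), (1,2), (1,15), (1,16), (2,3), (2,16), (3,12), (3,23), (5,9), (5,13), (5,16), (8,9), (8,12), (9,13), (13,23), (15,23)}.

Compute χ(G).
χ(G) = 3

Clique number ω(G) = 3 (lower bound: χ ≥ ω).
The clique on [0, 8, 12] has size 3, forcing χ ≥ 3, and the coloring below uses 3 colors, so χ(G) = 3.
A valid 3-coloring: color 1: [3, 8, 13, 15, 16]; color 2: [0, 2, 9, 23]; color 3: [1, 5, 12].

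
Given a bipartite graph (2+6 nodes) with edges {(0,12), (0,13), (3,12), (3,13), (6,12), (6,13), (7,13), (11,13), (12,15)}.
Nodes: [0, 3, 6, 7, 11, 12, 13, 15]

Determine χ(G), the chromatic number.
Clique number ω(G) = 2 (lower bound: χ ≥ ω).
The graph is bipartite (no odd cycle), so 2 colors suffice: χ(G) = 2.
A valid 2-coloring: color 1: [12, 13]; color 2: [0, 3, 6, 7, 11, 15].

χ(G) = 2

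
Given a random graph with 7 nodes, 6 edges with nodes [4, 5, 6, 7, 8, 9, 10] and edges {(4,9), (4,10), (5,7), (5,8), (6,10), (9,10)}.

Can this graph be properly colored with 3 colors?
A valid 3-coloring: color 1: [5, 10]; color 2: [6, 7, 8, 9]; color 3: [4].
(χ(G) = 3 ≤ 3.)

Yes, G is 3-colorable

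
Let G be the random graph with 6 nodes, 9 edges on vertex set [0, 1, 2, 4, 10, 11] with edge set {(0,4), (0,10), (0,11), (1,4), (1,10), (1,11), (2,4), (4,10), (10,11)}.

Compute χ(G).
χ(G) = 3

Clique number ω(G) = 3 (lower bound: χ ≥ ω).
The clique on [0, 10, 11] has size 3, forcing χ ≥ 3, and the coloring below uses 3 colors, so χ(G) = 3.
A valid 3-coloring: color 1: [4, 11]; color 2: [2, 10]; color 3: [0, 1].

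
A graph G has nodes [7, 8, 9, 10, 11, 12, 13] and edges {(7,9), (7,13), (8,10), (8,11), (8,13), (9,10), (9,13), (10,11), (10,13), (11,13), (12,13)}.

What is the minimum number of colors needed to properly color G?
Clique number ω(G) = 4 (lower bound: χ ≥ ω).
The clique on [8, 10, 11, 13] has size 4, forcing χ ≥ 4, and the coloring below uses 4 colors, so χ(G) = 4.
A valid 4-coloring: color 1: [13]; color 2: [7, 10, 12]; color 3: [8, 9]; color 4: [11].

χ(G) = 4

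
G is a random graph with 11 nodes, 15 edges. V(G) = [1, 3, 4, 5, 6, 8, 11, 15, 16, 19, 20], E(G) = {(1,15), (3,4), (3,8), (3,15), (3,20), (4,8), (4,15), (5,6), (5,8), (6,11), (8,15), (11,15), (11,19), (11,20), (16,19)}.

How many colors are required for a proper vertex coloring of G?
Clique number ω(G) = 4 (lower bound: χ ≥ ω).
The clique on [3, 4, 8, 15] has size 4, forcing χ ≥ 4, and the coloring below uses 4 colors, so χ(G) = 4.
A valid 4-coloring: color 1: [5, 15, 19, 20]; color 2: [1, 3, 11, 16]; color 3: [6, 8]; color 4: [4].

χ(G) = 4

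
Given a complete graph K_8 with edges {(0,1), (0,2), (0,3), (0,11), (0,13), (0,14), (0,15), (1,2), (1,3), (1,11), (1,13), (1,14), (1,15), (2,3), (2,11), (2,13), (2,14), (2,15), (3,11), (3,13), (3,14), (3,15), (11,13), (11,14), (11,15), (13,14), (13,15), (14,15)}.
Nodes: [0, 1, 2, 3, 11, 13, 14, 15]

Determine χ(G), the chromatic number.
Clique number ω(G) = 8 (lower bound: χ ≥ ω).
The clique on [0, 1, 2, 3, 11, 13, 14, 15] has size 8, forcing χ ≥ 8, and the coloring below uses 8 colors, so χ(G) = 8.
A valid 8-coloring: color 1: [11]; color 2: [15]; color 3: [13]; color 4: [3]; color 5: [14]; color 6: [2]; color 7: [0]; color 8: [1].

χ(G) = 8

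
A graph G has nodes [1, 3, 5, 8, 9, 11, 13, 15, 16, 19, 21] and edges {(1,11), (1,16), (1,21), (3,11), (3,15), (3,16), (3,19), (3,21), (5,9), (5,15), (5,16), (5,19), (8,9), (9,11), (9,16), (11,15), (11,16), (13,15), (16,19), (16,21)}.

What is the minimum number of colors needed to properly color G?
χ(G) = 4

Clique number ω(G) = 3 (lower bound: χ ≥ ω).
Odd cycle [3, 19, 5, 9, 11] needs 3 colors (χ ≥ 3).
Vertex 16 is adjacent to every vertex of [3, 5, 9, 11, 19], which already need 3 colors among themselves, so 16 needs a new color (χ ≥ 4).
The coloring below uses 4 colors, so χ(G) = 4.
A valid 4-coloring: color 1: [8, 15, 16]; color 2: [1, 3, 9, 13]; color 3: [11, 19, 21]; color 4: [5].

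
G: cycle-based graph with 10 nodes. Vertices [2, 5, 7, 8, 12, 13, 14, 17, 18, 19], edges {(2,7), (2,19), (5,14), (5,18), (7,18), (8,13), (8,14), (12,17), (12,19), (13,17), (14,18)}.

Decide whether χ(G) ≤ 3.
Yes, G is 3-colorable

A valid 3-coloring: color 1: [2, 8, 12, 18]; color 2: [7, 14, 17, 19]; color 3: [5, 13].
(χ(G) = 3 ≤ 3.)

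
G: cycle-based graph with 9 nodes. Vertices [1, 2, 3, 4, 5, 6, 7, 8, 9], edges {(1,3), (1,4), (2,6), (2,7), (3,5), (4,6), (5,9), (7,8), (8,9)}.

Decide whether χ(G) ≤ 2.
Odd cycle [2, 7, 8, 9, 5, 3, 1, 4, 6] needs 3 colors (χ ≥ 3).
Hence χ(G) ≥ 3 > 2, so no proper 2-coloring exists.

No, G is not 2-colorable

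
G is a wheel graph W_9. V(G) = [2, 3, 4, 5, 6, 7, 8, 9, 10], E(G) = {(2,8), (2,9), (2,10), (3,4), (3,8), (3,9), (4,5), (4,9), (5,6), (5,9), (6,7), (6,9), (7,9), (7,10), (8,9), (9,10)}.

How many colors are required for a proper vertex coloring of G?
χ(G) = 3

Clique number ω(G) = 3 (lower bound: χ ≥ ω).
The clique on [2, 8, 9] has size 3, forcing χ ≥ 3, and the coloring below uses 3 colors, so χ(G) = 3.
A valid 3-coloring: color 1: [9]; color 2: [4, 6, 8, 10]; color 3: [2, 3, 5, 7].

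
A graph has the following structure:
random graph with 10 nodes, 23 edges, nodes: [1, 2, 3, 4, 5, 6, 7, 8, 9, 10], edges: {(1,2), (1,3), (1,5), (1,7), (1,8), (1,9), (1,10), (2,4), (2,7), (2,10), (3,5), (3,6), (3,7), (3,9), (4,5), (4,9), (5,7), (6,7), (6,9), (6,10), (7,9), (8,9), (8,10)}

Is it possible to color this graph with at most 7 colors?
A valid 7-coloring: color 1: [1, 4, 6]; color 2: [2, 5, 9]; color 3: [7, 10]; color 4: [3, 8].
(χ(G) = 4 ≤ 7.)

Yes, G is 7-colorable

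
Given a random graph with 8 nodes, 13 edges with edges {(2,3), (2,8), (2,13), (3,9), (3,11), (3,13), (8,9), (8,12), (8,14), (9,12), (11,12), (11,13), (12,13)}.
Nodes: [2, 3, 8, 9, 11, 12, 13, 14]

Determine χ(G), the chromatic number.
χ(G) = 3

Clique number ω(G) = 3 (lower bound: χ ≥ ω).
The clique on [8, 9, 12] has size 3, forcing χ ≥ 3, and the coloring below uses 3 colors, so χ(G) = 3.
A valid 3-coloring: color 1: [8, 13]; color 2: [3, 12, 14]; color 3: [2, 9, 11].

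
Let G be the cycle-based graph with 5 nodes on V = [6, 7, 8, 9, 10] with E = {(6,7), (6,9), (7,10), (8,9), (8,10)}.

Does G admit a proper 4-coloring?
Yes, G is 4-colorable

A valid 4-coloring: color 1: [9, 10]; color 2: [6, 8]; color 3: [7].
(χ(G) = 3 ≤ 4.)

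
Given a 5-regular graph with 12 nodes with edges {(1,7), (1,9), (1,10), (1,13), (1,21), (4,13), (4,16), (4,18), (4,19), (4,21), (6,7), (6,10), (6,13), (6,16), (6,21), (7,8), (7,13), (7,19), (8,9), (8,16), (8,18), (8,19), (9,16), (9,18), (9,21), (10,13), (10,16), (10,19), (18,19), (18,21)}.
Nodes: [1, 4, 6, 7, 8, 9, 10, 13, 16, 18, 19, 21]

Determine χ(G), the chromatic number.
χ(G) = 4

Clique number ω(G) = 3 (lower bound: χ ≥ ω).
Odd cycle [9, 8, 19, 4, 21] needs 3 colors (χ ≥ 3).
Vertex 18 is adjacent to every vertex of [4, 8, 9, 19, 21], which already need 3 colors among themselves, so 18 needs a new color (χ ≥ 4).
The coloring below uses 4 colors, so χ(G) = 4.
A valid 4-coloring: color 1: [8, 13, 21]; color 2: [1, 16, 18]; color 3: [6, 9, 19]; color 4: [4, 7, 10].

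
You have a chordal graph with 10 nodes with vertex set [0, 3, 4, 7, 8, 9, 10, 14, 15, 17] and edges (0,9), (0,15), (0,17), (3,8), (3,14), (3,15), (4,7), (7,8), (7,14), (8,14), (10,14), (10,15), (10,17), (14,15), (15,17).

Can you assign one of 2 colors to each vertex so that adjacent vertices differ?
The clique on vertices [0, 15, 17] has size 3 > 2, so it alone needs 3 colors.

No, G is not 2-colorable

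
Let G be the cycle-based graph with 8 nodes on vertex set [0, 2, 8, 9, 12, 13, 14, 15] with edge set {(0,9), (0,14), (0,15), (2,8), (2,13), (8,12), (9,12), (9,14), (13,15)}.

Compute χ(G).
χ(G) = 3

Clique number ω(G) = 3 (lower bound: χ ≥ ω).
The clique on [0, 9, 14] has size 3, forcing χ ≥ 3, and the coloring below uses 3 colors, so χ(G) = 3.
A valid 3-coloring: color 1: [8, 9, 15]; color 2: [0, 12, 13]; color 3: [2, 14].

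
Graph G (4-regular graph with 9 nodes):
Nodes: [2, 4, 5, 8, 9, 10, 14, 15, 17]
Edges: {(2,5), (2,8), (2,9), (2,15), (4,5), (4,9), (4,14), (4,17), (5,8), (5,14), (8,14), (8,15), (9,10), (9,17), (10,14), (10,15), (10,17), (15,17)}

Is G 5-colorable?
A valid 5-coloring: color 1: [5, 9, 15]; color 2: [4, 8, 10]; color 3: [2, 14, 17].
(χ(G) = 3 ≤ 5.)

Yes, G is 5-colorable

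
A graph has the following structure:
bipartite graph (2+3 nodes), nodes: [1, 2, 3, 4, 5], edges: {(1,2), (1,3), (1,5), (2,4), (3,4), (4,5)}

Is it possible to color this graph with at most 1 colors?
No, G is not 1-colorable

Edge (1,2) forces its endpoints to differ, so 1 color is not enough.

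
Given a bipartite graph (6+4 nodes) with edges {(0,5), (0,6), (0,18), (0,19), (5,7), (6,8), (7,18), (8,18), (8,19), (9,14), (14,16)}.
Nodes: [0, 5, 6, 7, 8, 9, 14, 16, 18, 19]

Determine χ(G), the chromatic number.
χ(G) = 2

Clique number ω(G) = 2 (lower bound: χ ≥ ω).
The graph is bipartite (no odd cycle), so 2 colors suffice: χ(G) = 2.
A valid 2-coloring: color 1: [0, 7, 8, 14]; color 2: [5, 6, 9, 16, 18, 19].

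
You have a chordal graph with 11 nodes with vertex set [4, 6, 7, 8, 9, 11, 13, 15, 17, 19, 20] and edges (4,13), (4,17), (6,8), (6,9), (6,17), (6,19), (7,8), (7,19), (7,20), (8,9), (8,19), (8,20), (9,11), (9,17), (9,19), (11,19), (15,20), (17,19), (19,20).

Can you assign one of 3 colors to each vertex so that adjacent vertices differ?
The clique on vertices [6, 8, 9, 19] has size 4 > 3, so it alone needs 4 colors.

No, G is not 3-colorable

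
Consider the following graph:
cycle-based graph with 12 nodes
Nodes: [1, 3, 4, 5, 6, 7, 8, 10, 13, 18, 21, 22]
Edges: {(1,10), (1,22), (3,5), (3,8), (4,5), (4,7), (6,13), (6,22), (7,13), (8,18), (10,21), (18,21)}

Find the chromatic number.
Clique number ω(G) = 2 (lower bound: χ ≥ ω).
The graph is bipartite (no odd cycle), so 2 colors suffice: χ(G) = 2.
A valid 2-coloring: color 1: [3, 4, 10, 13, 18, 22]; color 2: [1, 5, 6, 7, 8, 21].

χ(G) = 2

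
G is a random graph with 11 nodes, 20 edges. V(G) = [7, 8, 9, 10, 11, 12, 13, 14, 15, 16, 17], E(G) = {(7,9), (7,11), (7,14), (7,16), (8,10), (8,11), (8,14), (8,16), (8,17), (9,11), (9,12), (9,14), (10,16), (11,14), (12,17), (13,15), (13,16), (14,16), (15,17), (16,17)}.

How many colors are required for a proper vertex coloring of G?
χ(G) = 4

Clique number ω(G) = 4 (lower bound: χ ≥ ω).
The clique on [7, 9, 11, 14] has size 4, forcing χ ≥ 4, and the coloring below uses 4 colors, so χ(G) = 4.
A valid 4-coloring: color 1: [9, 15, 16]; color 2: [7, 8, 12, 13]; color 3: [10, 14, 17]; color 4: [11].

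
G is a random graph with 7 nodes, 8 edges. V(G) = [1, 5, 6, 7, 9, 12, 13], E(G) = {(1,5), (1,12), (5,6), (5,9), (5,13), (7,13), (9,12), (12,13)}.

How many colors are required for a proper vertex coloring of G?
Clique number ω(G) = 2 (lower bound: χ ≥ ω).
The graph is bipartite (no odd cycle), so 2 colors suffice: χ(G) = 2.
A valid 2-coloring: color 1: [5, 7, 12]; color 2: [1, 6, 9, 13].

χ(G) = 2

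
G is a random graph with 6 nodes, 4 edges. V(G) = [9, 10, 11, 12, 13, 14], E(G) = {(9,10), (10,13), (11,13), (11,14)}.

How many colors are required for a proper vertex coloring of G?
Clique number ω(G) = 2 (lower bound: χ ≥ ω).
The graph is bipartite (no odd cycle), so 2 colors suffice: χ(G) = 2.
A valid 2-coloring: color 1: [10, 11, 12]; color 2: [9, 13, 14].

χ(G) = 2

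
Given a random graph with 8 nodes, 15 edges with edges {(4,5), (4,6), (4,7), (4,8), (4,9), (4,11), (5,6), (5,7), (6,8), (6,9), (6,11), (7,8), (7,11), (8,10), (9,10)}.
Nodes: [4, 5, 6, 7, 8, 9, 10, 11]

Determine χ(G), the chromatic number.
χ(G) = 3

Clique number ω(G) = 3 (lower bound: χ ≥ ω).
The clique on [4, 6, 8] has size 3, forcing χ ≥ 3, and the coloring below uses 3 colors, so χ(G) = 3.
A valid 3-coloring: color 1: [4, 10]; color 2: [6, 7]; color 3: [5, 8, 9, 11].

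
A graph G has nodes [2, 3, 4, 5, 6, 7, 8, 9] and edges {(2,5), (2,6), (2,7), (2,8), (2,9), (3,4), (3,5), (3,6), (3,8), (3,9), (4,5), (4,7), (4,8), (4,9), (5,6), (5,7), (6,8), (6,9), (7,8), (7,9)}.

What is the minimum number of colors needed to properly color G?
Clique number ω(G) = 3 (lower bound: χ ≥ ω).
Odd cycle [4, 7, 2, 6, 3] needs 3 colors (χ ≥ 3).
Vertex 5 is adjacent to every vertex of [2, 3, 4, 6, 7], which already need 3 colors among themselves, so 5 needs a new color (χ ≥ 4).
The coloring below uses 4 colors, so χ(G) = 4.
A valid 4-coloring: color 1: [4, 6]; color 2: [2, 3]; color 3: [5, 8, 9]; color 4: [7].

χ(G) = 4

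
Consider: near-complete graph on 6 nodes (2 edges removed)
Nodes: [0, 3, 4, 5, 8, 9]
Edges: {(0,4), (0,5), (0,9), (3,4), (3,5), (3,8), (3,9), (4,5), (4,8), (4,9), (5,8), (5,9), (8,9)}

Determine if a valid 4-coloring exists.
The clique on vertices [3, 4, 5, 8, 9] has size 5 > 4, so it alone needs 5 colors.

No, G is not 4-colorable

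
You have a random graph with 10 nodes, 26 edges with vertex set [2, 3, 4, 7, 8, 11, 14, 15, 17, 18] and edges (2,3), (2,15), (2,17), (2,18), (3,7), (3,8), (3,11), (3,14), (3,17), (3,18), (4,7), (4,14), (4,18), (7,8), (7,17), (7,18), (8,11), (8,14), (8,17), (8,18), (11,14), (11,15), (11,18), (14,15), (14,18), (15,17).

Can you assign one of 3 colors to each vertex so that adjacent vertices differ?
The clique on vertices [3, 8, 11, 14, 18] has size 5 > 3, so it alone needs 5 colors.

No, G is not 3-colorable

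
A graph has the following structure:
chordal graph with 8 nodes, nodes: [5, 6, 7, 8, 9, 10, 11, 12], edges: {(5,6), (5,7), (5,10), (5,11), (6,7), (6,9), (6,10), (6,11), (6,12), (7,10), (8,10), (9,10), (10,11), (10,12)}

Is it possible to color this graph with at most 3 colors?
The clique on vertices [5, 6, 10, 11] has size 4 > 3, so it alone needs 4 colors.

No, G is not 3-colorable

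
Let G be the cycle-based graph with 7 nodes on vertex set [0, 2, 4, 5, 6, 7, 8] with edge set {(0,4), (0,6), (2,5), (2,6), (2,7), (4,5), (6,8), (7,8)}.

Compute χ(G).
Clique number ω(G) = 2 (lower bound: χ ≥ ω).
Odd cycle [2, 5, 4, 0, 6] needs 3 colors (χ ≥ 3).
The coloring below uses 3 colors, so χ(G) = 3.
A valid 3-coloring: color 1: [5, 6, 7]; color 2: [0, 2, 8]; color 3: [4].

χ(G) = 3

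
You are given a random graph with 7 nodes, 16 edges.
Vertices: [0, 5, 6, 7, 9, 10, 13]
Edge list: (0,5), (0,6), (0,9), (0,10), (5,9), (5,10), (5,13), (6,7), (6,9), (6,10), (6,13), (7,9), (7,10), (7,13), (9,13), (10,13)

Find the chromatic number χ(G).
Clique number ω(G) = 4 (lower bound: χ ≥ ω).
The clique on [6, 7, 9, 13] has size 4, forcing χ ≥ 4, and the coloring below uses 4 colors, so χ(G) = 4.
A valid 4-coloring: color 1: [0, 13]; color 2: [9, 10]; color 3: [5, 6]; color 4: [7].

χ(G) = 4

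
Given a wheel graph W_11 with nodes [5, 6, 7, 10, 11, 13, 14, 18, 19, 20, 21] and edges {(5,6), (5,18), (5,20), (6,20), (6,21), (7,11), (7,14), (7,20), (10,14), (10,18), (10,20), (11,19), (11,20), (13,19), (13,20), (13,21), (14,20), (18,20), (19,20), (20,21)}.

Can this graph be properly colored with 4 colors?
Yes, G is 4-colorable

A valid 4-coloring: color 1: [20]; color 2: [6, 11, 13, 14, 18]; color 3: [5, 7, 10, 19, 21].
(χ(G) = 3 ≤ 4.)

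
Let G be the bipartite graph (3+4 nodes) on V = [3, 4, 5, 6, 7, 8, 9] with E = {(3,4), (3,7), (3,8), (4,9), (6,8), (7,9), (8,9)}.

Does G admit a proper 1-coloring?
Edge (8,9) forces its endpoints to differ, so 1 color is not enough.

No, G is not 1-colorable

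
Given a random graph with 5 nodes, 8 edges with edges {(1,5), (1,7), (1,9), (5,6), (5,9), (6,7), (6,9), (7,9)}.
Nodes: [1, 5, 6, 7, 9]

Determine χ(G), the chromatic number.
χ(G) = 3

Clique number ω(G) = 3 (lower bound: χ ≥ ω).
The clique on [1, 5, 9] has size 3, forcing χ ≥ 3, and the coloring below uses 3 colors, so χ(G) = 3.
A valid 3-coloring: color 1: [9]; color 2: [5, 7]; color 3: [1, 6].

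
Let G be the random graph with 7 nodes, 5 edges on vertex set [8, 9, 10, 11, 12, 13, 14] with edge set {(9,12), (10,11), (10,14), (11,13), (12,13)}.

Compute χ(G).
Clique number ω(G) = 2 (lower bound: χ ≥ ω).
The graph is bipartite (no odd cycle), so 2 colors suffice: χ(G) = 2.
A valid 2-coloring: color 1: [8, 9, 10, 13]; color 2: [11, 12, 14].

χ(G) = 2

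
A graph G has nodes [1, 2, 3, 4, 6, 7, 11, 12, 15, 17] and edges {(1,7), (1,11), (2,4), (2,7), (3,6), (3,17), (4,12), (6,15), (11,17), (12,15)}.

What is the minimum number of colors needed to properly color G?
Clique number ω(G) = 2 (lower bound: χ ≥ ω).
The graph is bipartite (no odd cycle), so 2 colors suffice: χ(G) = 2.
A valid 2-coloring: color 1: [3, 4, 7, 11, 15]; color 2: [1, 2, 6, 12, 17].

χ(G) = 2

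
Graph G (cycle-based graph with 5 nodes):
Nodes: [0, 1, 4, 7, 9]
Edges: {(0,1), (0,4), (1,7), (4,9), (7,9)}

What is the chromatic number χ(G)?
χ(G) = 3

Clique number ω(G) = 2 (lower bound: χ ≥ ω).
Odd cycle [1, 0, 4, 9, 7] needs 3 colors (χ ≥ 3).
The coloring below uses 3 colors, so χ(G) = 3.
A valid 3-coloring: color 1: [1, 9]; color 2: [0, 7]; color 3: [4].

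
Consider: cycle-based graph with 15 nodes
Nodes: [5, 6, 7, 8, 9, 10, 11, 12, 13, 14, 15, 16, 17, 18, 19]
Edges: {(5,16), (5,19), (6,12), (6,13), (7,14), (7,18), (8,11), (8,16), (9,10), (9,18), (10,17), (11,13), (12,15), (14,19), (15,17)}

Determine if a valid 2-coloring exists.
Odd cycle [6, 13, 11, 8, 16, 5, 19, 14, 7, 18, 9, 10, 17, 15, 12] needs 3 colors (χ ≥ 3).
Hence χ(G) ≥ 3 > 2, so no proper 2-coloring exists.

No, G is not 2-colorable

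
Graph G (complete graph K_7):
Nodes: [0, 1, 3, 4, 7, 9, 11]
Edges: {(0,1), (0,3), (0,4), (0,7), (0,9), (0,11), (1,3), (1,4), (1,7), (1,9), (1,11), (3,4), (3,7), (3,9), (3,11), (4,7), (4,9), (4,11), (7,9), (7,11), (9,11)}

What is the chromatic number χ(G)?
Clique number ω(G) = 7 (lower bound: χ ≥ ω).
The clique on [0, 1, 3, 4, 7, 9, 11] has size 7, forcing χ ≥ 7, and the coloring below uses 7 colors, so χ(G) = 7.
A valid 7-coloring: color 1: [11]; color 2: [7]; color 3: [1]; color 4: [4]; color 5: [0]; color 6: [3]; color 7: [9].

χ(G) = 7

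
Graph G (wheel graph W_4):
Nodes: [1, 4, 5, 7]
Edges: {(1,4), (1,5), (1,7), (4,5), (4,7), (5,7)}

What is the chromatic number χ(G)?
Clique number ω(G) = 4 (lower bound: χ ≥ ω).
The clique on [1, 4, 5, 7] has size 4, forcing χ ≥ 4, and the coloring below uses 4 colors, so χ(G) = 4.
A valid 4-coloring: color 1: [7]; color 2: [4]; color 3: [5]; color 4: [1].

χ(G) = 4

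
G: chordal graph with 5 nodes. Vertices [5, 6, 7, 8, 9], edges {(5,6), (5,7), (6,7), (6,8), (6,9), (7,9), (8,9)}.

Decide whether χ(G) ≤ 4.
Yes, G is 4-colorable

A valid 4-coloring: color 1: [6]; color 2: [7, 8]; color 3: [5, 9].
(χ(G) = 3 ≤ 4.)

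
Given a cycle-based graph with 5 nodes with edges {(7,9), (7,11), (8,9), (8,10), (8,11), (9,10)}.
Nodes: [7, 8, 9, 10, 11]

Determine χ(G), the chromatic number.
Clique number ω(G) = 3 (lower bound: χ ≥ ω).
The clique on [8, 9, 10] has size 3, forcing χ ≥ 3, and the coloring below uses 3 colors, so χ(G) = 3.
A valid 3-coloring: color 1: [9, 11]; color 2: [7, 8]; color 3: [10].

χ(G) = 3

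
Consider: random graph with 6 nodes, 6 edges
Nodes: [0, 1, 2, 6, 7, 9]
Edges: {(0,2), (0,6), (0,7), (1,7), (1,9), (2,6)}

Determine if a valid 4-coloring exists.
Yes, G is 4-colorable

A valid 4-coloring: color 1: [0, 1]; color 2: [6, 7, 9]; color 3: [2].
(χ(G) = 3 ≤ 4.)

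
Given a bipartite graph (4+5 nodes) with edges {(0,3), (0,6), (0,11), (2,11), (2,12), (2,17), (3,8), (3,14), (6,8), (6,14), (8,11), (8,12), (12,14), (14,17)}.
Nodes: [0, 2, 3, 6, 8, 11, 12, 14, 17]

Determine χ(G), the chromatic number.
χ(G) = 2

Clique number ω(G) = 2 (lower bound: χ ≥ ω).
The graph is bipartite (no odd cycle), so 2 colors suffice: χ(G) = 2.
A valid 2-coloring: color 1: [0, 2, 8, 14]; color 2: [3, 6, 11, 12, 17].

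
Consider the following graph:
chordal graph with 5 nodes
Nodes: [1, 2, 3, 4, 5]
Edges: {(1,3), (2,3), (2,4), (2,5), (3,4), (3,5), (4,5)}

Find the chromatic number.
χ(G) = 4

Clique number ω(G) = 4 (lower bound: χ ≥ ω).
The clique on [2, 3, 4, 5] has size 4, forcing χ ≥ 4, and the coloring below uses 4 colors, so χ(G) = 4.
A valid 4-coloring: color 1: [3]; color 2: [1, 4]; color 3: [5]; color 4: [2].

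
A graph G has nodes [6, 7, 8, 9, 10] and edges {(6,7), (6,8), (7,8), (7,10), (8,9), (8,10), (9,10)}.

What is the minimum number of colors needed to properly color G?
χ(G) = 3

Clique number ω(G) = 3 (lower bound: χ ≥ ω).
The clique on [8, 9, 10] has size 3, forcing χ ≥ 3, and the coloring below uses 3 colors, so χ(G) = 3.
A valid 3-coloring: color 1: [8]; color 2: [6, 10]; color 3: [7, 9].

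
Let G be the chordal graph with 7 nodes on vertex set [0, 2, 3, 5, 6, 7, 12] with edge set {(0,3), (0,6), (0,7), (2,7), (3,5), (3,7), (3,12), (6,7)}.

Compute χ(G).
Clique number ω(G) = 3 (lower bound: χ ≥ ω).
The clique on [0, 3, 7] has size 3, forcing χ ≥ 3, and the coloring below uses 3 colors, so χ(G) = 3.
A valid 3-coloring: color 1: [2, 3, 6]; color 2: [5, 7, 12]; color 3: [0].

χ(G) = 3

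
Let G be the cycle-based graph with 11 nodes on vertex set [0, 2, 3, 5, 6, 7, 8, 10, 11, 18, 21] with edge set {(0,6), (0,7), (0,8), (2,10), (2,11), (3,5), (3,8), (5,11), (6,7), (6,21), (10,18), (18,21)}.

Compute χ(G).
Clique number ω(G) = 3 (lower bound: χ ≥ ω).
The clique on [0, 6, 7] has size 3, forcing χ ≥ 3, and the coloring below uses 3 colors, so χ(G) = 3.
A valid 3-coloring: color 1: [2, 5, 6, 8, 18]; color 2: [0, 3, 10, 11, 21]; color 3: [7].

χ(G) = 3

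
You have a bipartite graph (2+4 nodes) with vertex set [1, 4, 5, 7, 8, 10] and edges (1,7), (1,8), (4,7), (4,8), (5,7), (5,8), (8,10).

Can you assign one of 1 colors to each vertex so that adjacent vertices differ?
Edge (1,8) forces its endpoints to differ, so 1 color is not enough.

No, G is not 1-colorable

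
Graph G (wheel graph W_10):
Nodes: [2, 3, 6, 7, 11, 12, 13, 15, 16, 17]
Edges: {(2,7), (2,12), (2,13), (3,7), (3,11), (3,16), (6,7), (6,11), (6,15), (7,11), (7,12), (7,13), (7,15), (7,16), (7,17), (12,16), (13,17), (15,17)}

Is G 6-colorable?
A valid 6-coloring: color 1: [7]; color 2: [11, 12, 13, 15]; color 3: [2, 6, 16, 17]; color 4: [3].
(χ(G) = 4 ≤ 6.)

Yes, G is 6-colorable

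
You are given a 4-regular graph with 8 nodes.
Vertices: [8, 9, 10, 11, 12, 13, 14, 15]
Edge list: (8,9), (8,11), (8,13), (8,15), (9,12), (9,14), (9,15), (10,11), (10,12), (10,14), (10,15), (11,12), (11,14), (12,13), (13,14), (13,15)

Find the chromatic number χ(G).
Clique number ω(G) = 3 (lower bound: χ ≥ ω).
The clique on [8, 9, 15] has size 3, forcing χ ≥ 3, and the coloring below uses 3 colors, so χ(G) = 3.
A valid 3-coloring: color 1: [8, 12, 14]; color 2: [11, 15]; color 3: [9, 10, 13].

χ(G) = 3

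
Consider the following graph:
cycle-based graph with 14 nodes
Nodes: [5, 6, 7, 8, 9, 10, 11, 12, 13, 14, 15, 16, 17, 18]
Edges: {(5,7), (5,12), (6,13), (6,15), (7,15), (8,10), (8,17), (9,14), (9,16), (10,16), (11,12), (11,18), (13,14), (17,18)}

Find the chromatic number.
Clique number ω(G) = 2 (lower bound: χ ≥ ω).
The graph is bipartite (no odd cycle), so 2 colors suffice: χ(G) = 2.
A valid 2-coloring: color 1: [5, 9, 10, 11, 13, 15, 17]; color 2: [6, 7, 8, 12, 14, 16, 18].

χ(G) = 2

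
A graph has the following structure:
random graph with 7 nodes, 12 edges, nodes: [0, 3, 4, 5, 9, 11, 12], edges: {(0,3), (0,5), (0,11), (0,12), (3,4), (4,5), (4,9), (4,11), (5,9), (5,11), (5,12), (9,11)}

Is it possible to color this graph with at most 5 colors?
A valid 5-coloring: color 1: [3, 5]; color 2: [0, 4]; color 3: [11, 12]; color 4: [9].
(χ(G) = 4 ≤ 5.)

Yes, G is 5-colorable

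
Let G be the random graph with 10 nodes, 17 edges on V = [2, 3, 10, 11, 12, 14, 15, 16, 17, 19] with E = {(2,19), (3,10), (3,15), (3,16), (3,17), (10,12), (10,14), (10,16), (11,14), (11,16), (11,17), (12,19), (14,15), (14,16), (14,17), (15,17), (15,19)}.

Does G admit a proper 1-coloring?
No, G is not 1-colorable

The clique on vertices [3, 10, 16] has size 3 > 1, so it alone needs 3 colors.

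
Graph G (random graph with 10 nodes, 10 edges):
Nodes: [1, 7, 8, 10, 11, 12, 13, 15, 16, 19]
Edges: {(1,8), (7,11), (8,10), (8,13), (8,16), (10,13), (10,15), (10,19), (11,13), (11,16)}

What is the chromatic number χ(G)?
Clique number ω(G) = 3 (lower bound: χ ≥ ω).
The clique on [8, 10, 13] has size 3, forcing χ ≥ 3, and the coloring below uses 3 colors, so χ(G) = 3.
A valid 3-coloring: color 1: [1, 10, 11, 12]; color 2: [7, 8, 15, 19]; color 3: [13, 16].

χ(G) = 3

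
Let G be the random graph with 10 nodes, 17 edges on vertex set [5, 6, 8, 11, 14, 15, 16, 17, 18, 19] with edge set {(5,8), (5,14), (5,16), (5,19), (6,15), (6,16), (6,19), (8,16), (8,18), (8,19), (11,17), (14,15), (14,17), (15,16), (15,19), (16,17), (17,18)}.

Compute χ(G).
Clique number ω(G) = 3 (lower bound: χ ≥ ω).
The clique on [5, 8, 16] has size 3, forcing χ ≥ 3, and the coloring below uses 3 colors, so χ(G) = 3.
A valid 3-coloring: color 1: [11, 14, 16, 18, 19]; color 2: [8, 15, 17]; color 3: [5, 6].

χ(G) = 3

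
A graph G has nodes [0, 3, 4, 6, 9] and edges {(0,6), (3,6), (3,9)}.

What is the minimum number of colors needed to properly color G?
Clique number ω(G) = 2 (lower bound: χ ≥ ω).
The graph is bipartite (no odd cycle), so 2 colors suffice: χ(G) = 2.
A valid 2-coloring: color 1: [4, 6, 9]; color 2: [0, 3].

χ(G) = 2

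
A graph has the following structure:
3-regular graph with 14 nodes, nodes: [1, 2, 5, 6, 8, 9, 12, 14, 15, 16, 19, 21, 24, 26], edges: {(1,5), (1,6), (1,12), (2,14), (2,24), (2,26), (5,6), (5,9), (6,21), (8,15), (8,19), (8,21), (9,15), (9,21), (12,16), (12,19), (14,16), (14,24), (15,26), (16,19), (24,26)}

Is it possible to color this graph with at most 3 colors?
Yes, G is 3-colorable

A valid 3-coloring: color 1: [6, 8, 9, 12, 14, 26]; color 2: [2, 5, 15, 16, 21]; color 3: [1, 19, 24].
(χ(G) = 3 ≤ 3.)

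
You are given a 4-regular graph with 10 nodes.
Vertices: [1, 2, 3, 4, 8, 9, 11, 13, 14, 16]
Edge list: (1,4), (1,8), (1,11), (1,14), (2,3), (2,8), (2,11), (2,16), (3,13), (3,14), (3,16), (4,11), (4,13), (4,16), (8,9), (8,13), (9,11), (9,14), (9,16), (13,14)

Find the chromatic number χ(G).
Clique number ω(G) = 3 (lower bound: χ ≥ ω).
The clique on [1, 4, 11] has size 3, forcing χ ≥ 3, and the coloring below uses 3 colors, so χ(G) = 3.
A valid 3-coloring: color 1: [1, 2, 9, 13]; color 2: [8, 11, 14, 16]; color 3: [3, 4].

χ(G) = 3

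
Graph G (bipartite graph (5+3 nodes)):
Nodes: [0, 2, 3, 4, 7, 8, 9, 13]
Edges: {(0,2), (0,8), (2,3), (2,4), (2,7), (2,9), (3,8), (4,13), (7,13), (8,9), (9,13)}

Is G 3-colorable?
Yes, G is 3-colorable

A valid 3-coloring: color 1: [2, 8, 13]; color 2: [0, 3, 4, 7, 9].
(χ(G) = 2 ≤ 3.)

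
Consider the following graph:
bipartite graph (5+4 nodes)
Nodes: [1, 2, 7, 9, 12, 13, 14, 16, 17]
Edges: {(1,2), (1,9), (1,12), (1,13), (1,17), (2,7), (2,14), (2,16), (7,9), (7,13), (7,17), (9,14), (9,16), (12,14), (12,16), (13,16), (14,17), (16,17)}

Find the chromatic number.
χ(G) = 2

Clique number ω(G) = 2 (lower bound: χ ≥ ω).
The graph is bipartite (no odd cycle), so 2 colors suffice: χ(G) = 2.
A valid 2-coloring: color 1: [1, 7, 14, 16]; color 2: [2, 9, 12, 13, 17].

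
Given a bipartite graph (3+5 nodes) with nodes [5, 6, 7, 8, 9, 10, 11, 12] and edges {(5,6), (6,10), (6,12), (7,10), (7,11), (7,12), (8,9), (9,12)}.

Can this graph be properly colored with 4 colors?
A valid 4-coloring: color 1: [6, 7, 9]; color 2: [5, 8, 10, 11, 12].
(χ(G) = 2 ≤ 4.)

Yes, G is 4-colorable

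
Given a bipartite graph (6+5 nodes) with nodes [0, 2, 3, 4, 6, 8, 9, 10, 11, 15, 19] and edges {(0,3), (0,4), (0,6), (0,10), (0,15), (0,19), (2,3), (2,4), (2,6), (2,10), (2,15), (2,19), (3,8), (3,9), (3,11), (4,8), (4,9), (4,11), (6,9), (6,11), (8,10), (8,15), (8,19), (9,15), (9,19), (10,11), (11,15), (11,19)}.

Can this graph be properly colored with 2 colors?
Yes, G is 2-colorable

A valid 2-coloring: color 1: [0, 2, 8, 9, 11]; color 2: [3, 4, 6, 10, 15, 19].
(χ(G) = 2 ≤ 2.)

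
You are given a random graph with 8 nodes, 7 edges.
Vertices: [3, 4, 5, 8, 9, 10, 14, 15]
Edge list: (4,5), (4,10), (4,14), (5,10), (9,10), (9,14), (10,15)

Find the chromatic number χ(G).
χ(G) = 3

Clique number ω(G) = 3 (lower bound: χ ≥ ω).
The clique on [4, 5, 10] has size 3, forcing χ ≥ 3, and the coloring below uses 3 colors, so χ(G) = 3.
A valid 3-coloring: color 1: [3, 8, 10, 14]; color 2: [4, 9, 15]; color 3: [5].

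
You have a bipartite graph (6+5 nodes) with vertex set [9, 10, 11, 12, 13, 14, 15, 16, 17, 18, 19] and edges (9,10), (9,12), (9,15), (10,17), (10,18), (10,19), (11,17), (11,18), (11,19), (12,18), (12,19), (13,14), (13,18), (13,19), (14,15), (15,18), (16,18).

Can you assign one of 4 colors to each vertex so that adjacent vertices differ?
A valid 4-coloring: color 1: [9, 14, 17, 18, 19]; color 2: [10, 11, 12, 13, 15, 16].
(χ(G) = 2 ≤ 4.)

Yes, G is 4-colorable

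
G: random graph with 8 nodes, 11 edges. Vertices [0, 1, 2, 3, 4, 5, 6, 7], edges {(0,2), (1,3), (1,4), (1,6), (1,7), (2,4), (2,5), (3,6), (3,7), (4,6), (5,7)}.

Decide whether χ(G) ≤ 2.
The clique on vertices [1, 3, 6] has size 3 > 2, so it alone needs 3 colors.

No, G is not 2-colorable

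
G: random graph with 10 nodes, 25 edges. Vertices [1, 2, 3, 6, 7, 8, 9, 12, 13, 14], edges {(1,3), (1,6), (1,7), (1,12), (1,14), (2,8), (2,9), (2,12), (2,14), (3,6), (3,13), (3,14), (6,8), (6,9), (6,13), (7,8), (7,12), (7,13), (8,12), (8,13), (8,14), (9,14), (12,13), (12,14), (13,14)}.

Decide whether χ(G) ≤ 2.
No, G is not 2-colorable

The clique on vertices [2, 8, 12, 14] has size 4 > 2, so it alone needs 4 colors.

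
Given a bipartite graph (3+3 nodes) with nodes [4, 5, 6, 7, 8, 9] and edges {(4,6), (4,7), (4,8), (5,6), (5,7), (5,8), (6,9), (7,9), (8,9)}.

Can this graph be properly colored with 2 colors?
Yes, G is 2-colorable

A valid 2-coloring: color 1: [4, 5, 9]; color 2: [6, 7, 8].
(χ(G) = 2 ≤ 2.)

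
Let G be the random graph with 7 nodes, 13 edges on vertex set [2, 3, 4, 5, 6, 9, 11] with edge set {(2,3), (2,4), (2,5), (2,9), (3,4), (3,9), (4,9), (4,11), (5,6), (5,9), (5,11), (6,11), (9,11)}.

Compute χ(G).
Clique number ω(G) = 4 (lower bound: χ ≥ ω).
The clique on [2, 3, 4, 9] has size 4, forcing χ ≥ 4, and the coloring below uses 4 colors, so χ(G) = 4.
A valid 4-coloring: color 1: [6, 9]; color 2: [2, 11]; color 3: [3, 5]; color 4: [4].

χ(G) = 4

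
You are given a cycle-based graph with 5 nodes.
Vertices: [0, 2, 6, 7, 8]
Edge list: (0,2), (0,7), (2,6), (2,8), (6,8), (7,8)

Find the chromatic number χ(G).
Clique number ω(G) = 3 (lower bound: χ ≥ ω).
The clique on [2, 6, 8] has size 3, forcing χ ≥ 3, and the coloring below uses 3 colors, so χ(G) = 3.
A valid 3-coloring: color 1: [2, 7]; color 2: [0, 8]; color 3: [6].

χ(G) = 3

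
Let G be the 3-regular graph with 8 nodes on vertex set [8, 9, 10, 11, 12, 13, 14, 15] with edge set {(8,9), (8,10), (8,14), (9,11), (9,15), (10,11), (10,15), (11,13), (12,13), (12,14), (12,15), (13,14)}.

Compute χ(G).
χ(G) = 3

Clique number ω(G) = 3 (lower bound: χ ≥ ω).
The clique on [12, 13, 14] has size 3, forcing χ ≥ 3, and the coloring below uses 3 colors, so χ(G) = 3.
A valid 3-coloring: color 1: [8, 13, 15]; color 2: [9, 10, 12]; color 3: [11, 14].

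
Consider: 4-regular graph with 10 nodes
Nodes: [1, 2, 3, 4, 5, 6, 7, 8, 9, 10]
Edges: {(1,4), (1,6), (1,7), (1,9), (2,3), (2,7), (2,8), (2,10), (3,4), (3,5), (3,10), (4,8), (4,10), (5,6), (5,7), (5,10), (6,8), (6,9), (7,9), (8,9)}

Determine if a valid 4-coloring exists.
Yes, G is 4-colorable

A valid 4-coloring: color 1: [3, 6, 7]; color 2: [1, 8, 10]; color 3: [2, 4, 5, 9].
(χ(G) = 3 ≤ 4.)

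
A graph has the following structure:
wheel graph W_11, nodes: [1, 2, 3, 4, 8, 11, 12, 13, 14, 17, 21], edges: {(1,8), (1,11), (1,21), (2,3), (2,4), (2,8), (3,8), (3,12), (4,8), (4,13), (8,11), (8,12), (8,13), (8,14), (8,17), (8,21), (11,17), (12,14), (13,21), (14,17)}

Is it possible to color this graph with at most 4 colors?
Yes, G is 4-colorable

A valid 4-coloring: color 1: [8]; color 2: [3, 4, 11, 14, 21]; color 3: [1, 2, 12, 13, 17].
(χ(G) = 3 ≤ 4.)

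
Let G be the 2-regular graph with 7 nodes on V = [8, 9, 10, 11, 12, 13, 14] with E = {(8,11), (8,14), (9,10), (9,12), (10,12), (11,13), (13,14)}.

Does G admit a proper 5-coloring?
Yes, G is 5-colorable

A valid 5-coloring: color 1: [10, 11, 14]; color 2: [8, 9, 13]; color 3: [12].
(χ(G) = 3 ≤ 5.)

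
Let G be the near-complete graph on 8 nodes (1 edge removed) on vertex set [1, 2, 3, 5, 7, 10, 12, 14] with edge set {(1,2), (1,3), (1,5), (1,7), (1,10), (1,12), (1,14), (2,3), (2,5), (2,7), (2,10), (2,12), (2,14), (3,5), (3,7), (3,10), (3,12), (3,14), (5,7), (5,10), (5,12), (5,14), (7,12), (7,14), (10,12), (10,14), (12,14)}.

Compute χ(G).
χ(G) = 7

Clique number ω(G) = 7 (lower bound: χ ≥ ω).
The clique on [1, 2, 3, 5, 10, 12, 14] has size 7, forcing χ ≥ 7, and the coloring below uses 7 colors, so χ(G) = 7.
A valid 7-coloring: color 1: [5]; color 2: [12]; color 3: [1]; color 4: [14]; color 5: [3]; color 6: [2]; color 7: [7, 10].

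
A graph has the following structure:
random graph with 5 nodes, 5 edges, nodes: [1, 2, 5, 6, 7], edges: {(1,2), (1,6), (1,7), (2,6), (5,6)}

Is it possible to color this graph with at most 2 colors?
The clique on vertices [1, 2, 6] has size 3 > 2, so it alone needs 3 colors.

No, G is not 2-colorable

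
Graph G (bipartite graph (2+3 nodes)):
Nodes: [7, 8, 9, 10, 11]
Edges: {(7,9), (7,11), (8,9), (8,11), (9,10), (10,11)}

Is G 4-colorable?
Yes, G is 4-colorable

A valid 4-coloring: color 1: [9, 11]; color 2: [7, 8, 10].
(χ(G) = 2 ≤ 4.)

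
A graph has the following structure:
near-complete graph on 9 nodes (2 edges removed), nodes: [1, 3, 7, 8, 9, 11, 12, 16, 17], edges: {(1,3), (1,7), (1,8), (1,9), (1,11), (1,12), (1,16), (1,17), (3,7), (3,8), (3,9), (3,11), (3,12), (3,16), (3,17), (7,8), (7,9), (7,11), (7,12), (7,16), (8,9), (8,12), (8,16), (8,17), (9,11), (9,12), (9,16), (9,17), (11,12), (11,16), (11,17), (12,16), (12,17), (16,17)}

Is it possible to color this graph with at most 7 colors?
A valid 7-coloring: color 1: [12]; color 2: [16]; color 3: [9]; color 4: [3]; color 5: [1]; color 6: [8, 11]; color 7: [7, 17].
(χ(G) = 7 ≤ 7.)

Yes, G is 7-colorable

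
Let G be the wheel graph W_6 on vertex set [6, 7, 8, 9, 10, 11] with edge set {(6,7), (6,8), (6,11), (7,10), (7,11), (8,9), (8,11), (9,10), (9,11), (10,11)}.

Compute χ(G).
χ(G) = 4

Clique number ω(G) = 3 (lower bound: χ ≥ ω).
Odd cycle [7, 6, 8, 9, 10] needs 3 colors (χ ≥ 3).
Vertex 11 is adjacent to every vertex of [6, 7, 8, 9, 10], which already need 3 colors among themselves, so 11 needs a new color (χ ≥ 4).
The coloring below uses 4 colors, so χ(G) = 4.
A valid 4-coloring: color 1: [11]; color 2: [7, 9]; color 3: [6, 10]; color 4: [8].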